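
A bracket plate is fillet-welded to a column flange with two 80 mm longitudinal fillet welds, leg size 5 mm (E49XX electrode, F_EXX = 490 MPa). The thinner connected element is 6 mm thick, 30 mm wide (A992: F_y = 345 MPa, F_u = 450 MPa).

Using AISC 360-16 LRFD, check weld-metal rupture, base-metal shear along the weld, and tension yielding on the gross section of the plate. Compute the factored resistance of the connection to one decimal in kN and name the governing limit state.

55.9 kN (gross-section yield governs)

Weld metal: throat = 0.707×5 = 3.535 mm, L = 2×80 = 160 mm. φR_n = 0.75 × 0.6 × 490 × 3.535 × 160 = 124.7 kN.
Base metal shear (6 mm plate): yield φR_n = 1.0×0.6×345×6×160 = 198.7 kN; rupture φR_n = 0.75×0.6×450×6×160 = 194.4 kN; take 194.4 kN (rupture).
Tension yield (gross): A_g = 30×6 = 180 mm². φR_n = 0.90 × 345 × 180 = 55.9 kN.
Governing: min(124.7, 194.4, 55.9) = 55.9 kN → gross-section yield.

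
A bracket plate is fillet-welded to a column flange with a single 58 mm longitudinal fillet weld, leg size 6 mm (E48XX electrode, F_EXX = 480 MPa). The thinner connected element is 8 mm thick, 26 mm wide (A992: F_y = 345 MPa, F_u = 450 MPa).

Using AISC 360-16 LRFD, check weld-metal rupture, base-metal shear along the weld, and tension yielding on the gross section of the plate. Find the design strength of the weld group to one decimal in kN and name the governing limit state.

53.1 kN (weld metal governs)

Weld metal: throat = 0.707×6 = 4.242 mm, L = 58 mm. φR_n = 0.75 × 0.6 × 480 × 4.242 × 58 = 53.1 kN.
Base metal shear (8 mm plate): yield φR_n = 1.0×0.6×345×8×58 = 96.0 kN; rupture φR_n = 0.75×0.6×450×8×58 = 94.0 kN; take 94.0 kN (rupture).
Tension yield (gross): A_g = 26×8 = 208 mm². φR_n = 0.90 × 345 × 208 = 64.6 kN.
Governing: min(53.1, 94.0, 64.6) = 53.1 kN → weld metal.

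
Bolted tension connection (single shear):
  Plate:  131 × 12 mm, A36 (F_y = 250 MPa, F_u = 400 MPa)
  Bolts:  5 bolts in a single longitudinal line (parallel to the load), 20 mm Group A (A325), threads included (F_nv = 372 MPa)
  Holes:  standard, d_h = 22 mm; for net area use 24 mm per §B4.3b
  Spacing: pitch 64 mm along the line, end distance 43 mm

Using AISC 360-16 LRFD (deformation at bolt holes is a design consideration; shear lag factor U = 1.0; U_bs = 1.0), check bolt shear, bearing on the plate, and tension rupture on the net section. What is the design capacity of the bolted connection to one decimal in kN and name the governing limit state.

385.2 kN (net-section rupture governs)

Bolt shear: A_b = π(20)²/4 = 314.16 mm². φR_n = 0.75 × 372 × 314.16 × 5 × 1 = 438.3 kN.
Bearing (12 mm plate, F_u = 400 MPa): end bolts L_c = 43 − 22/2 = 32, R_n = min(1.2×32×12×400, 2.4×20×12×400) = 184.32 kN/bolt; interior L_c = 64 − 22 = 42, R_n = 230.4 kN/bolt. φR_n = 0.75 × (1×184.32 + 4×230.4) = 829.4 kN.
Tension rupture (net): A_n = (131 − 1×24)×12 = 1284 mm² (U = 1.0, A_e = A_n). φR_n = 0.75 × 400 × 1284 = 385.2 kN.
Governing: min(438.3, 829.4, 385.2) = 385.2 kN → net-section rupture.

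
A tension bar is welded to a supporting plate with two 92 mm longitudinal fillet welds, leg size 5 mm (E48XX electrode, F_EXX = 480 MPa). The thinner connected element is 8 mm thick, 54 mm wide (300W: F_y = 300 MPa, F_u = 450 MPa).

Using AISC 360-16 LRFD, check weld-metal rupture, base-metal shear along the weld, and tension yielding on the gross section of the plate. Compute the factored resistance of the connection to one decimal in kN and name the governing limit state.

Weld metal: throat = 0.707×5 = 3.535 mm, L = 2×92 = 184 mm. φR_n = 0.75 × 0.6 × 480 × 3.535 × 184 = 140.5 kN.
Base metal shear (8 mm plate): yield φR_n = 1.0×0.6×300×8×184 = 265.0 kN; rupture φR_n = 0.75×0.6×450×8×184 = 298.1 kN; take 265.0 kN (yield).
Tension yield (gross): A_g = 54×8 = 432 mm². φR_n = 0.90 × 300 × 432 = 116.6 kN.
Governing: min(140.5, 265.0, 116.6) = 116.6 kN → gross-section yield.

116.6 kN (gross-section yield governs)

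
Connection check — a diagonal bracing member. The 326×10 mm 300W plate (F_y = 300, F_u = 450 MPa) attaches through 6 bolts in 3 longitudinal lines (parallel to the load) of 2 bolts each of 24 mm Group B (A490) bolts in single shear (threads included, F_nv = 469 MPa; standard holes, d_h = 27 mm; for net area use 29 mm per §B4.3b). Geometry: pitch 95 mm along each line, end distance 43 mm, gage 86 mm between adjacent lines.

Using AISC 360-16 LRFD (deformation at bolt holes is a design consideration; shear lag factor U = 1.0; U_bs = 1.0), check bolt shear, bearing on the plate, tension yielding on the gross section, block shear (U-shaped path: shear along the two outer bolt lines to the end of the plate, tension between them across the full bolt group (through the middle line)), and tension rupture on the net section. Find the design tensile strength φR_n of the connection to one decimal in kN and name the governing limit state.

757.4 kN (block shear governs)

Bolt shear: A_b = π(24)²/4 = 452.39 mm². φR_n = 0.75 × 469 × 452.39 × 6 × 1 = 954.8 kN.
Bearing (10 mm plate, F_u = 450 MPa): end bolts L_c = 43 − 27/2 = 29.5, R_n = min(1.2×29.5×10×450, 2.4×24×10×450) = 159.3 kN/bolt; interior L_c = 95 − 27 = 68, R_n = 259.2 kN/bolt. φR_n = 0.75 × (3×159.3 + 3×259.2) = 941.6 kN.
Tension yield (gross): A_g = 326×10 = 3260 mm². φR_n = 0.90 × 300 × 3260 = 880.2 kN.
Block shear: shear path 2×[43+1×95] = 2×138 mm, A_gv = 2760, A_nv = 2×(138 − 1.5×29)×10 = 1890 mm²; tension across gage: (172 − 2×29)×10 = 1140 mm². R_n = min(0.6×450×1890, 0.6×300×2760) + 1.0×450×1140 = min(510.3, 496.8) + 513 = 1009.8 kN. φR_n = 0.75 × 1009.8 = 757.4 kN.
Tension rupture (net): A_n = (326 − 3×29)×10 = 2390 mm² (U = 1.0, A_e = A_n). φR_n = 0.75 × 450 × 2390 = 806.6 kN.
Governing: min(954.8, 941.6, 880.2, 757.4, 806.6) = 757.4 kN → block shear.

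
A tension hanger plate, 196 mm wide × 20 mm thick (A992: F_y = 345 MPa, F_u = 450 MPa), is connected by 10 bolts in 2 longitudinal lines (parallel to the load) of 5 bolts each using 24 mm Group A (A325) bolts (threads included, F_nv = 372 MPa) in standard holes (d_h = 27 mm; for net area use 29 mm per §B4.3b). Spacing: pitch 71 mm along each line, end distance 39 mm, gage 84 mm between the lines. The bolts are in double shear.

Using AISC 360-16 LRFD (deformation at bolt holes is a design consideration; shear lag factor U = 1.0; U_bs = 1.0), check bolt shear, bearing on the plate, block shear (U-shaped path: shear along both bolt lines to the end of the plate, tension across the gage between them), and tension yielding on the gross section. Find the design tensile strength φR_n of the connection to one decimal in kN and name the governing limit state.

Bolt shear: A_b = π(24)²/4 = 452.39 mm². φR_n = 0.75 × 372 × 452.39 × 10 × 2 = 2524.3 kN.
Bearing (20 mm plate, F_u = 450 MPa): end bolts L_c = 39 − 27/2 = 25.5, R_n = min(1.2×25.5×20×450, 2.4×24×20×450) = 275.4 kN/bolt; interior L_c = 71 − 27 = 44, R_n = 475.2 kN/bolt. φR_n = 0.75 × (2×275.4 + 8×475.2) = 3264.3 kN.
Block shear: shear path 2×[39+4×71] = 2×323 mm, A_gv = 12920, A_nv = 2×(323 − 4.5×29)×20 = 7700 mm²; tension across gage: (84 − 1×29)×20 = 1100 mm². R_n = min(0.6×450×7700, 0.6×345×12920) + 1.0×450×1100 = min(2079, 2674.4) + 495 = 2574 kN. φR_n = 0.75 × 2574 = 1930.5 kN.
Tension yield (gross): A_g = 196×20 = 3920 mm². φR_n = 0.90 × 345 × 3920 = 1217.2 kN.
Governing: min(2524.3, 3264.3, 1930.5, 1217.2) = 1217.2 kN → gross-section yield.

1217.2 kN (gross-section yield governs)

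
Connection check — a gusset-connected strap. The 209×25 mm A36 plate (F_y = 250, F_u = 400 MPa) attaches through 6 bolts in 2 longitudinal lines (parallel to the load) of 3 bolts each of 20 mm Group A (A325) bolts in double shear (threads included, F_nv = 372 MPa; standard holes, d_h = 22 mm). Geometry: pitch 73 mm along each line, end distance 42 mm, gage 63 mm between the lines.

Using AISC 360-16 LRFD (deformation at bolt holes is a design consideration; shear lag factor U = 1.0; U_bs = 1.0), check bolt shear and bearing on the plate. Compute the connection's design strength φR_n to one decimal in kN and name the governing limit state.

1051.8 kN (bolt shear governs)

Bolt shear: A_b = π(20)²/4 = 314.16 mm². φR_n = 0.75 × 372 × 314.16 × 6 × 2 = 1051.8 kN.
Bearing (25 mm plate, F_u = 400 MPa): end bolts L_c = 42 − 22/2 = 31, R_n = min(1.2×31×25×400, 2.4×20×25×400) = 372 kN/bolt; interior L_c = 73 − 22 = 51, R_n = 480 kN/bolt. φR_n = 0.75 × (2×372 + 4×480) = 1998.0 kN.
Governing: min(1051.8, 1998.0) = 1051.8 kN → bolt shear.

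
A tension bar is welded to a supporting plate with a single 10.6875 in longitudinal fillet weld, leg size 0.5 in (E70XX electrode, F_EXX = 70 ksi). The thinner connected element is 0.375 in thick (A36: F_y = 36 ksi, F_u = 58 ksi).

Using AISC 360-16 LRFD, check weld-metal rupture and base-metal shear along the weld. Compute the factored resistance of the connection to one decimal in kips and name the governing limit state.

Weld metal: throat = 0.707×0.5 = 0.3535 in, L = 10.6875 in. φR_n = 0.75 × 0.6 × 70 × 0.3535 × 10.6875 = 119.0 kips.
Base metal shear (0.375 in plate): yield φR_n = 1.0×0.6×36×0.375×10.6875 = 86.6 kips; rupture φR_n = 0.75×0.6×58×0.375×10.6875 = 104.6 kips; take 86.6 kips (yield).
Governing: min(119.0, 86.6) = 86.6 kips → base-metal shear.

86.6 kips (base-metal shear governs)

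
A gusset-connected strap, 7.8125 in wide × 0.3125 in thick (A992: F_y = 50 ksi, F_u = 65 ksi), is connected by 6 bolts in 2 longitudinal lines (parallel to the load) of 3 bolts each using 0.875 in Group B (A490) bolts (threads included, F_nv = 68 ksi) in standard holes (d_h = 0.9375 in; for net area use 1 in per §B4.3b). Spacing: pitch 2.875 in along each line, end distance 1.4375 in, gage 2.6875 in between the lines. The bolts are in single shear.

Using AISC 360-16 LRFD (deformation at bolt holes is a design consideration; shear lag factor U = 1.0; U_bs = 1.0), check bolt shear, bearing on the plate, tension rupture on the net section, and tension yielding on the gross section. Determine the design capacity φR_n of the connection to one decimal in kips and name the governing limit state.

88.5 kips (net-section rupture governs)

Bolt shear: A_b = π(0.875)²/4 = 0.60132 in². φR_n = 0.75 × 68 × 0.60132 × 6 × 1 = 184.0 kips.
Bearing (0.3125 in plate, F_u = 65 ksi): end bolts L_c = 1.4375 − 0.9375/2 = 0.96875, R_n = min(1.2×0.96875×0.3125×65, 2.4×0.875×0.3125×65) = 23.613 kips/bolt; interior L_c = 2.875 − 0.9375 = 1.9375, R_n = 42.656 kips/bolt. φR_n = 0.75 × (2×23.613 + 4×42.656) = 163.4 kips.
Tension rupture (net): A_n = (7.8125 − 2×1)×0.3125 = 1.8164 in² (U = 1.0, A_e = A_n). φR_n = 0.75 × 65 × 1.8164 = 88.5 kips.
Tension yield (gross): A_g = 7.8125×0.3125 = 2.4414 in². φR_n = 0.90 × 50 × 2.4414 = 109.9 kips.
Governing: min(184.0, 163.4, 88.5, 109.9) = 88.5 kips → net-section rupture.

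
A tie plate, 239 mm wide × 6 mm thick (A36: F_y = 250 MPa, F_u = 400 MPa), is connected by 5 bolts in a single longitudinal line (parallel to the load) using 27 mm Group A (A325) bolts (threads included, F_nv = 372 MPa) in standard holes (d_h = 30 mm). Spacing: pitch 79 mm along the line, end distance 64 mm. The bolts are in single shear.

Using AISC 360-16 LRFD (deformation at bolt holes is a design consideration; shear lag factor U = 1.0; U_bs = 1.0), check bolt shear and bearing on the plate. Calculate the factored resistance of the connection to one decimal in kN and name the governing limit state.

Bolt shear: A_b = π(27)²/4 = 572.56 mm². φR_n = 0.75 × 372 × 572.56 × 5 × 1 = 798.7 kN.
Bearing (6 mm plate, F_u = 400 MPa): end bolts L_c = 64 − 30/2 = 49, R_n = min(1.2×49×6×400, 2.4×27×6×400) = 141.12 kN/bolt; interior L_c = 79 − 30 = 49, R_n = 141.12 kN/bolt. φR_n = 0.75 × (1×141.12 + 4×141.12) = 529.2 kN.
Governing: min(798.7, 529.2) = 529.2 kN → bearing.

529.2 kN (bearing governs)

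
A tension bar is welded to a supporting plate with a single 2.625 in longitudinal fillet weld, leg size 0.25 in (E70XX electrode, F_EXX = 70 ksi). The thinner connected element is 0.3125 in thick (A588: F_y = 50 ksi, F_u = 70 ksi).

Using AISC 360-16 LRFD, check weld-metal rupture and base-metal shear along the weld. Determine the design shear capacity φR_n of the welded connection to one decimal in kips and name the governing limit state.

14.6 kips (weld metal governs)

Weld metal: throat = 0.707×0.25 = 0.17675 in, L = 2.625 in. φR_n = 0.75 × 0.6 × 70 × 0.17675 × 2.625 = 14.6 kips.
Base metal shear (0.3125 in plate): yield φR_n = 1.0×0.6×50×0.3125×2.625 = 24.6 kips; rupture φR_n = 0.75×0.6×70×0.3125×2.625 = 25.8 kips; take 24.6 kips (yield).
Governing: min(14.6, 24.6) = 14.6 kips → weld metal.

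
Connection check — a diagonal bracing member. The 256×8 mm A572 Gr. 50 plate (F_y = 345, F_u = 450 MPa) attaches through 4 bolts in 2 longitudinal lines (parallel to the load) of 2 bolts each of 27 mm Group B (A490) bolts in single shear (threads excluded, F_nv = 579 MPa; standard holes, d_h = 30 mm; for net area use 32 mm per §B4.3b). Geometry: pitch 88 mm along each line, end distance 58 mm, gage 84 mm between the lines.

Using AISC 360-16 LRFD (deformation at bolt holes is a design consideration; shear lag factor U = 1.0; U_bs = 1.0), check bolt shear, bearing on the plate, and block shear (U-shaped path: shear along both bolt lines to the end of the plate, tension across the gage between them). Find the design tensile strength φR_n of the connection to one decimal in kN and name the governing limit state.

457.9 kN (block shear governs)

Bolt shear: A_b = π(27)²/4 = 572.56 mm². φR_n = 0.75 × 579 × 572.56 × 4 × 1 = 994.5 kN.
Bearing (8 mm plate, F_u = 450 MPa): end bolts L_c = 58 − 30/2 = 43, R_n = min(1.2×43×8×450, 2.4×27×8×450) = 185.76 kN/bolt; interior L_c = 88 − 30 = 58, R_n = 233.28 kN/bolt. φR_n = 0.75 × (2×185.76 + 2×233.28) = 628.6 kN.
Block shear: shear path 2×[58+1×88] = 2×146 mm, A_gv = 2336, A_nv = 2×(146 − 1.5×32)×8 = 1568 mm²; tension across gage: (84 − 1×32)×8 = 416 mm². R_n = min(0.6×450×1568, 0.6×345×2336) + 1.0×450×416 = min(423.36, 483.55) + 187.2 = 610.56 kN. φR_n = 0.75 × 610.56 = 457.9 kN.
Governing: min(994.5, 628.6, 457.9) = 457.9 kN → block shear.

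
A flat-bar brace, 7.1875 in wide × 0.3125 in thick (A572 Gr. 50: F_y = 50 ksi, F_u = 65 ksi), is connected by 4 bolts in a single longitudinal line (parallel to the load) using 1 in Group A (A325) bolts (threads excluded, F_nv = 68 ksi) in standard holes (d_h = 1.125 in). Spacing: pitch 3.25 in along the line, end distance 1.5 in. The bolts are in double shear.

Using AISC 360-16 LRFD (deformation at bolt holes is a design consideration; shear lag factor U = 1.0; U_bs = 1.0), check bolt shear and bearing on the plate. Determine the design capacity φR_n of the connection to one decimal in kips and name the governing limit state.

126.8 kips (bearing governs)

Bolt shear: A_b = π(1)²/4 = 0.7854 in². φR_n = 0.75 × 68 × 0.7854 × 4 × 2 = 320.4 kips.
Bearing (0.3125 in plate, F_u = 65 ksi): end bolts L_c = 1.5 − 1.125/2 = 0.9375, R_n = min(1.2×0.9375×0.3125×65, 2.4×1×0.3125×65) = 22.852 kips/bolt; interior L_c = 3.25 − 1.125 = 2.125, R_n = 48.75 kips/bolt. φR_n = 0.75 × (1×22.852 + 3×48.75) = 126.8 kips.
Governing: min(320.4, 126.8) = 126.8 kips → bearing.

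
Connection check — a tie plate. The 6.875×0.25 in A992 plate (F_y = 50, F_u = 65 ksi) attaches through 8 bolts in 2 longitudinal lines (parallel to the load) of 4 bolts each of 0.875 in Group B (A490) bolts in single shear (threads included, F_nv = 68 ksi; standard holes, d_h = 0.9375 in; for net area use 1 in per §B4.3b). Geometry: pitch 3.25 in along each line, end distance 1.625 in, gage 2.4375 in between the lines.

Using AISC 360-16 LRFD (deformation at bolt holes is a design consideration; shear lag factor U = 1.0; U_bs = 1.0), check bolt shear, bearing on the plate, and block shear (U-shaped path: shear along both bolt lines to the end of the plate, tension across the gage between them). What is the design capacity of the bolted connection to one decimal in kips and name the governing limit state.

132.7 kips (block shear governs)

Bolt shear: A_b = π(0.875)²/4 = 0.60132 in². φR_n = 0.75 × 68 × 0.60132 × 8 × 1 = 245.3 kips.
Bearing (0.25 in plate, F_u = 65 ksi): end bolts L_c = 1.625 − 0.9375/2 = 1.15625, R_n = min(1.2×1.15625×0.25×65, 2.4×0.875×0.25×65) = 22.547 kips/bolt; interior L_c = 3.25 − 0.9375 = 2.3125, R_n = 34.125 kips/bolt. φR_n = 0.75 × (2×22.547 + 6×34.125) = 187.4 kips.
Block shear: shear path 2×[1.625+3×3.25] = 2×11.375 in, A_gv = 5.6875, A_nv = 2×(11.375 − 3.5×1)×0.25 = 3.9375 in²; tension across gage: (2.4375 − 1×1)×0.25 = 0.35938 in². R_n = min(0.6×65×3.9375, 0.6×50×5.6875) + 1.0×65×0.35938 = min(153.56, 170.63) + 23.36 = 176.92 kips. φR_n = 0.75 × 176.92 = 132.7 kips.
Governing: min(245.3, 187.4, 132.7) = 132.7 kips → block shear.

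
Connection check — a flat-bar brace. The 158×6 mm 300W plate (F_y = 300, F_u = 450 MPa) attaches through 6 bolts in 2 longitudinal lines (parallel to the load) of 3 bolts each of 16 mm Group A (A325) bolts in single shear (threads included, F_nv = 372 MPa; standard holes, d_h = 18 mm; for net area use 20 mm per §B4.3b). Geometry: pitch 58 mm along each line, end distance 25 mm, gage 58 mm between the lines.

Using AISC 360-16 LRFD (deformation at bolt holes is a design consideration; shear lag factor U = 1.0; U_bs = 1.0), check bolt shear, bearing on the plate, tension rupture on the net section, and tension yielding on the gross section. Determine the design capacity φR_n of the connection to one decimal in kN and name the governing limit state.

239.0 kN (net-section rupture governs)

Bolt shear: A_b = π(16)²/4 = 201.06 mm². φR_n = 0.75 × 372 × 201.06 × 6 × 1 = 336.6 kN.
Bearing (6 mm plate, F_u = 450 MPa): end bolts L_c = 25 − 18/2 = 16, R_n = min(1.2×16×6×450, 2.4×16×6×450) = 51.84 kN/bolt; interior L_c = 58 − 18 = 40, R_n = 103.68 kN/bolt. φR_n = 0.75 × (2×51.84 + 4×103.68) = 388.8 kN.
Tension rupture (net): A_n = (158 − 2×20)×6 = 708 mm² (U = 1.0, A_e = A_n). φR_n = 0.75 × 450 × 708 = 239.0 kN.
Tension yield (gross): A_g = 158×6 = 948 mm². φR_n = 0.90 × 300 × 948 = 256.0 kN.
Governing: min(336.6, 388.8, 239.0, 256.0) = 239.0 kN → net-section rupture.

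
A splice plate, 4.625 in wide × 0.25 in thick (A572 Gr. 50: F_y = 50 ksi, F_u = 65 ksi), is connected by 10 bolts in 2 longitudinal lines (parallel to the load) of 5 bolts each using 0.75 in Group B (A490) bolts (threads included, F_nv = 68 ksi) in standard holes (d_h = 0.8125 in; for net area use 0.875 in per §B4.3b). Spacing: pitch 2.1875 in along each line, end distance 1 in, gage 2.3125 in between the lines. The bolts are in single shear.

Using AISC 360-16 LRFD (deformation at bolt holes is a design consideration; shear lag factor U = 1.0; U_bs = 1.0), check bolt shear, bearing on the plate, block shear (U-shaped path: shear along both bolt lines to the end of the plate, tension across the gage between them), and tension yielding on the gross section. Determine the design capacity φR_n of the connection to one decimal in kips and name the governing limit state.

Bolt shear: A_b = π(0.75)²/4 = 0.44179 in². φR_n = 0.75 × 68 × 0.44179 × 10 × 1 = 225.3 kips.
Bearing (0.25 in plate, F_u = 65 ksi): end bolts L_c = 1 − 0.8125/2 = 0.59375, R_n = min(1.2×0.59375×0.25×65, 2.4×0.75×0.25×65) = 11.578 kips/bolt; interior L_c = 2.1875 − 0.8125 = 1.375, R_n = 26.813 kips/bolt. φR_n = 0.75 × (2×11.578 + 8×26.813) = 178.2 kips.
Block shear: shear path 2×[1+4×2.1875] = 2×9.75 in, A_gv = 4.875, A_nv = 2×(9.75 − 4.5×0.875)×0.25 = 2.9063 in²; tension across gage: (2.3125 − 1×0.875)×0.25 = 0.35938 in². R_n = min(0.6×65×2.9063, 0.6×50×4.875) + 1.0×65×0.35938 = min(113.35, 146.25) + 23.36 = 136.71 kips. φR_n = 0.75 × 136.71 = 102.5 kips.
Tension yield (gross): A_g = 4.625×0.25 = 1.1563 in². φR_n = 0.90 × 50 × 1.1563 = 52.0 kips.
Governing: min(225.3, 178.2, 102.5, 52.0) = 52.0 kips → gross-section yield.

52.0 kips (gross-section yield governs)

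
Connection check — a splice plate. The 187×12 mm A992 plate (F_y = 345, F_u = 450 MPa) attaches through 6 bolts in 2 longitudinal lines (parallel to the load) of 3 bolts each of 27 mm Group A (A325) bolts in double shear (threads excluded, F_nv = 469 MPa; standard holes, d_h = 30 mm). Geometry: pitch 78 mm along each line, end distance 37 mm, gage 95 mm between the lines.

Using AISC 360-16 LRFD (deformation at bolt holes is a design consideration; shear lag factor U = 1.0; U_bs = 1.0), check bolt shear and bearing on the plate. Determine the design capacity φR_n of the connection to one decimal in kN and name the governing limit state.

Bolt shear: A_b = π(27)²/4 = 572.56 mm². φR_n = 0.75 × 469 × 572.56 × 6 × 2 = 2416.8 kN.
Bearing (12 mm plate, F_u = 450 MPa): end bolts L_c = 37 − 30/2 = 22, R_n = min(1.2×22×12×450, 2.4×27×12×450) = 142.56 kN/bolt; interior L_c = 78 − 30 = 48, R_n = 311.04 kN/bolt. φR_n = 0.75 × (2×142.56 + 4×311.04) = 1147.0 kN.
Governing: min(2416.8, 1147.0) = 1147.0 kN → bearing.

1147.0 kN (bearing governs)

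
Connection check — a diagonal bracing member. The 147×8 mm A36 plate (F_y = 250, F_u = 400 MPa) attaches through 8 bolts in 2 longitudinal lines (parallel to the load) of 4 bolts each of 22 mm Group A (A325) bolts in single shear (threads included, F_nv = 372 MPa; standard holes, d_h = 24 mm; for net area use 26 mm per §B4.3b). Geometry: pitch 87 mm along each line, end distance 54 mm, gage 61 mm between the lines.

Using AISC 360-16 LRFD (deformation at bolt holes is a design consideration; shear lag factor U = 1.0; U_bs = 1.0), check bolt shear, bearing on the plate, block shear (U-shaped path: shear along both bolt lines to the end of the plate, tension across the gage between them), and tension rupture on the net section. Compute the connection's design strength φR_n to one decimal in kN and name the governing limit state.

Bolt shear: A_b = π(22)²/4 = 380.13 mm². φR_n = 0.75 × 372 × 380.13 × 8 × 1 = 848.5 kN.
Bearing (8 mm plate, F_u = 400 MPa): end bolts L_c = 54 − 24/2 = 42, R_n = min(1.2×42×8×400, 2.4×22×8×400) = 161.28 kN/bolt; interior L_c = 87 − 24 = 63, R_n = 168.96 kN/bolt. φR_n = 0.75 × (2×161.28 + 6×168.96) = 1002.2 kN.
Block shear: shear path 2×[54+3×87] = 2×315 mm, A_gv = 5040, A_nv = 2×(315 − 3.5×26)×8 = 3584 mm²; tension across gage: (61 − 1×26)×8 = 280 mm². R_n = min(0.6×400×3584, 0.6×250×5040) + 1.0×400×280 = min(860.16, 756) + 112 = 868 kN. φR_n = 0.75 × 868 = 651.0 kN.
Tension rupture (net): A_n = (147 − 2×26)×8 = 760 mm² (U = 1.0, A_e = A_n). φR_n = 0.75 × 400 × 760 = 228.0 kN.
Governing: min(848.5, 1002.2, 651.0, 228.0) = 228.0 kN → net-section rupture.

228.0 kN (net-section rupture governs)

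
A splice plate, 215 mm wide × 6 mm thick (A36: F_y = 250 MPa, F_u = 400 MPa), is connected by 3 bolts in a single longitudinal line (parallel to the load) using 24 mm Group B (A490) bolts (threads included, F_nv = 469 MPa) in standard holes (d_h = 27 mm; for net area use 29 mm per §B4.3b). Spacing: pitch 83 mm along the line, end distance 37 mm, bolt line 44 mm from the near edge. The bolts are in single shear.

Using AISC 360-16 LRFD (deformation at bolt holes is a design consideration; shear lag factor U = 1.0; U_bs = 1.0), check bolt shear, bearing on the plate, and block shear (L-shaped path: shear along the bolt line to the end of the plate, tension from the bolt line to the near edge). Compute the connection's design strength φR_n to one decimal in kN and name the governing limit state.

Bolt shear: A_b = π(24)²/4 = 452.39 mm². φR_n = 0.75 × 469 × 452.39 × 3 × 1 = 477.4 kN.
Bearing (6 mm plate, F_u = 400 MPa): end bolts L_c = 37 − 27/2 = 23.5, R_n = min(1.2×23.5×6×400, 2.4×24×6×400) = 67.68 kN/bolt; interior L_c = 83 − 27 = 56, R_n = 138.24 kN/bolt. φR_n = 0.75 × (1×67.68 + 2×138.24) = 258.1 kN.
Block shear: shear path 1×[37+2×83] = 1×203 mm, A_gv = 1218, A_nv = 1×(203 − 2.5×29)×6 = 783 mm²; tension to near edge: (44 − 0.5×29)×6 = 177 mm². R_n = min(0.6×400×783, 0.6×250×1218) + 1.0×400×177 = min(187.92, 182.7) + 70.8 = 253.5 kN. φR_n = 0.75 × 253.5 = 190.1 kN.
Governing: min(477.4, 258.1, 190.1) = 190.1 kN → block shear.

190.1 kN (block shear governs)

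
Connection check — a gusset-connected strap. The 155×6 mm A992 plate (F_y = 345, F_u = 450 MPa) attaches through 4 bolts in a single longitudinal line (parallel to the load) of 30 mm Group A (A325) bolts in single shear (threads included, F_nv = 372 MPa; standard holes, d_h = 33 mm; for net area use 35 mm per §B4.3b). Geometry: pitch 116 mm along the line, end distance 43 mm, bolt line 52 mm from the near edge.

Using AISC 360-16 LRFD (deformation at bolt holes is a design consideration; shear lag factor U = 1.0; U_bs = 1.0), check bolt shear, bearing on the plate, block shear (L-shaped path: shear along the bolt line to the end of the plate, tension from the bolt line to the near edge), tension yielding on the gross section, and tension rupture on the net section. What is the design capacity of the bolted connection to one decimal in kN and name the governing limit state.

Bolt shear: A_b = π(30)²/4 = 706.86 mm². φR_n = 0.75 × 372 × 706.86 × 4 × 1 = 788.9 kN.
Bearing (6 mm plate, F_u = 450 MPa): end bolts L_c = 43 − 33/2 = 26.5, R_n = min(1.2×26.5×6×450, 2.4×30×6×450) = 85.86 kN/bolt; interior L_c = 116 − 33 = 83, R_n = 194.4 kN/bolt. φR_n = 0.75 × (1×85.86 + 3×194.4) = 501.8 kN.
Block shear: shear path 1×[43+3×116] = 1×391 mm, A_gv = 2346, A_nv = 1×(391 − 3.5×35)×6 = 1611 mm²; tension to near edge: (52 − 0.5×35)×6 = 207 mm². R_n = min(0.6×450×1611, 0.6×345×2346) + 1.0×450×207 = min(434.97, 485.62) + 93.15 = 528.12 kN. φR_n = 0.75 × 528.12 = 396.1 kN.
Tension yield (gross): A_g = 155×6 = 930 mm². φR_n = 0.90 × 345 × 930 = 288.8 kN.
Tension rupture (net): A_n = (155 − 1×35)×6 = 720 mm² (U = 1.0, A_e = A_n). φR_n = 0.75 × 450 × 720 = 243.0 kN.
Governing: min(788.9, 501.8, 396.1, 288.8, 243.0) = 243.0 kN → net-section rupture.

243.0 kN (net-section rupture governs)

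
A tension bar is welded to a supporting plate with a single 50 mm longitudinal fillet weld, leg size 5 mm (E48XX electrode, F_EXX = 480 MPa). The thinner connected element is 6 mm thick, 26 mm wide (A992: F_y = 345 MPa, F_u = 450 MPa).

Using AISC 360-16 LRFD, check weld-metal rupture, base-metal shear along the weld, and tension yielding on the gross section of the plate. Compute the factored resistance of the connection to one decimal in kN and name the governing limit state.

38.2 kN (weld metal governs)

Weld metal: throat = 0.707×5 = 3.535 mm, L = 50 mm. φR_n = 0.75 × 0.6 × 480 × 3.535 × 50 = 38.2 kN.
Base metal shear (6 mm plate): yield φR_n = 1.0×0.6×345×6×50 = 62.1 kN; rupture φR_n = 0.75×0.6×450×6×50 = 60.8 kN; take 60.8 kN (rupture).
Tension yield (gross): A_g = 26×6 = 156 mm². φR_n = 0.90 × 345 × 156 = 48.4 kN.
Governing: min(38.2, 60.8, 48.4) = 38.2 kN → weld metal.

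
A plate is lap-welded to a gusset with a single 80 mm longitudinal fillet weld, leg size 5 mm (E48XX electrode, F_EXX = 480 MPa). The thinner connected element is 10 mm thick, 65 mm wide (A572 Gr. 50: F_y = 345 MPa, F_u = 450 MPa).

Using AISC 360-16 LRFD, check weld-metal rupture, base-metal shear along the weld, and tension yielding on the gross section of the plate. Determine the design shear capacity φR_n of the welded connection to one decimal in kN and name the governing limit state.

Weld metal: throat = 0.707×5 = 3.535 mm, L = 80 mm. φR_n = 0.75 × 0.6 × 480 × 3.535 × 80 = 61.1 kN.
Base metal shear (10 mm plate): yield φR_n = 1.0×0.6×345×10×80 = 165.6 kN; rupture φR_n = 0.75×0.6×450×10×80 = 162.0 kN; take 162.0 kN (rupture).
Tension yield (gross): A_g = 65×10 = 650 mm². φR_n = 0.90 × 345 × 650 = 201.8 kN.
Governing: min(61.1, 162.0, 201.8) = 61.1 kN → weld metal.

61.1 kN (weld metal governs)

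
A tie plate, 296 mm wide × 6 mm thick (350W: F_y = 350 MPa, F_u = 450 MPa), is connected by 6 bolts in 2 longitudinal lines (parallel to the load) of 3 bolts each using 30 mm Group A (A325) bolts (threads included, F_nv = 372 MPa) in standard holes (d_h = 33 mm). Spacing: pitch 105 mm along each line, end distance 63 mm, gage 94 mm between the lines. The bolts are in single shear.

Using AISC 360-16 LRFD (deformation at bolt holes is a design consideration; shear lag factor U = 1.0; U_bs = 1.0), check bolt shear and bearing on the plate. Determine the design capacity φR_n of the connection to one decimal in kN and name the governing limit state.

Bolt shear: A_b = π(30)²/4 = 706.86 mm². φR_n = 0.75 × 372 × 706.86 × 6 × 1 = 1183.3 kN.
Bearing (6 mm plate, F_u = 450 MPa): end bolts L_c = 63 − 33/2 = 46.5, R_n = min(1.2×46.5×6×450, 2.4×30×6×450) = 150.66 kN/bolt; interior L_c = 105 − 33 = 72, R_n = 194.4 kN/bolt. φR_n = 0.75 × (2×150.66 + 4×194.4) = 809.2 kN.
Governing: min(1183.3, 809.2) = 809.2 kN → bearing.

809.2 kN (bearing governs)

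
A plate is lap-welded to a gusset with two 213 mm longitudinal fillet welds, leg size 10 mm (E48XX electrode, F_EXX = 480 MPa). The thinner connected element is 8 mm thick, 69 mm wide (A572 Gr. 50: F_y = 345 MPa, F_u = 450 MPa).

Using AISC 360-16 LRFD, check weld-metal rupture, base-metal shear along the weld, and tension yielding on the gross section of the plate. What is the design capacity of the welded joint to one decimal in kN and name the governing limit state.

171.4 kN (gross-section yield governs)

Weld metal: throat = 0.707×10 = 7.07 mm, L = 2×213 = 426 mm. φR_n = 0.75 × 0.6 × 480 × 7.07 × 426 = 650.6 kN.
Base metal shear (8 mm plate): yield φR_n = 1.0×0.6×345×8×426 = 705.5 kN; rupture φR_n = 0.75×0.6×450×8×426 = 690.1 kN; take 690.1 kN (rupture).
Tension yield (gross): A_g = 69×8 = 552 mm². φR_n = 0.90 × 345 × 552 = 171.4 kN.
Governing: min(650.6, 690.1, 171.4) = 171.4 kN → gross-section yield.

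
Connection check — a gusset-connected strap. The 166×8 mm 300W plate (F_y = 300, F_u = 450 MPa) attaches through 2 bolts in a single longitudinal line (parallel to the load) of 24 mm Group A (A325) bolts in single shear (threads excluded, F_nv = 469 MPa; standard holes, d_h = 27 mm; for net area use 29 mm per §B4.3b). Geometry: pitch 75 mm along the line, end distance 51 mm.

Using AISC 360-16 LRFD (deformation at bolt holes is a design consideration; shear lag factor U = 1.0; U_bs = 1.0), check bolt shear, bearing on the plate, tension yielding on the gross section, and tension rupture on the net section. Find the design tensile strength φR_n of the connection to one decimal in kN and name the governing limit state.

277.0 kN (bearing governs)

Bolt shear: A_b = π(24)²/4 = 452.39 mm². φR_n = 0.75 × 469 × 452.39 × 2 × 1 = 318.3 kN.
Bearing (8 mm plate, F_u = 450 MPa): end bolts L_c = 51 − 27/2 = 37.5, R_n = min(1.2×37.5×8×450, 2.4×24×8×450) = 162 kN/bolt; interior L_c = 75 − 27 = 48, R_n = 207.36 kN/bolt. φR_n = 0.75 × (1×162 + 1×207.36) = 277.0 kN.
Tension yield (gross): A_g = 166×8 = 1328 mm². φR_n = 0.90 × 300 × 1328 = 358.6 kN.
Tension rupture (net): A_n = (166 − 1×29)×8 = 1096 mm² (U = 1.0, A_e = A_n). φR_n = 0.75 × 450 × 1096 = 369.9 kN.
Governing: min(318.3, 277.0, 358.6, 369.9) = 277.0 kN → bearing.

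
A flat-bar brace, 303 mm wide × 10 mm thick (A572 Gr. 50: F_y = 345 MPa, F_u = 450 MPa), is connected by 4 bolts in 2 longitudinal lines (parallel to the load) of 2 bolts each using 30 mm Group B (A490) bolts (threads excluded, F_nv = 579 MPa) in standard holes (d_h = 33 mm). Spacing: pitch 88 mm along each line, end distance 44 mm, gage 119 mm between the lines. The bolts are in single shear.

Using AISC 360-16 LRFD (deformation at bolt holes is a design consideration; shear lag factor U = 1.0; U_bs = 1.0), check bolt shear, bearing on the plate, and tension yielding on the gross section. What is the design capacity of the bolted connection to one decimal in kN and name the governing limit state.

Bolt shear: A_b = π(30)²/4 = 706.86 mm². φR_n = 0.75 × 579 × 706.86 × 4 × 1 = 1227.8 kN.
Bearing (10 mm plate, F_u = 450 MPa): end bolts L_c = 44 − 33/2 = 27.5, R_n = min(1.2×27.5×10×450, 2.4×30×10×450) = 148.5 kN/bolt; interior L_c = 88 − 33 = 55, R_n = 297 kN/bolt. φR_n = 0.75 × (2×148.5 + 2×297) = 668.3 kN.
Tension yield (gross): A_g = 303×10 = 3030 mm². φR_n = 0.90 × 345 × 3030 = 940.8 kN.
Governing: min(1227.8, 668.3, 940.8) = 668.3 kN → bearing.

668.3 kN (bearing governs)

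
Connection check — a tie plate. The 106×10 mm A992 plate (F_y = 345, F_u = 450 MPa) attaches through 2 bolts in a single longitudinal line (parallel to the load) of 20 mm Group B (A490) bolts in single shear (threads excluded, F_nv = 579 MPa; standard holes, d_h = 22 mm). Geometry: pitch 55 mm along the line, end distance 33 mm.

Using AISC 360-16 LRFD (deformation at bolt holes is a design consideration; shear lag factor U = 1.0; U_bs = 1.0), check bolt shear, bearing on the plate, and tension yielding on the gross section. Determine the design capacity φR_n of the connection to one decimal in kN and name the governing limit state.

222.8 kN (bearing governs)

Bolt shear: A_b = π(20)²/4 = 314.16 mm². φR_n = 0.75 × 579 × 314.16 × 2 × 1 = 272.8 kN.
Bearing (10 mm plate, F_u = 450 MPa): end bolts L_c = 33 − 22/2 = 22, R_n = min(1.2×22×10×450, 2.4×20×10×450) = 118.8 kN/bolt; interior L_c = 55 − 22 = 33, R_n = 178.2 kN/bolt. φR_n = 0.75 × (1×118.8 + 1×178.2) = 222.8 kN.
Tension yield (gross): A_g = 106×10 = 1060 mm². φR_n = 0.90 × 345 × 1060 = 329.1 kN.
Governing: min(272.8, 222.8, 329.1) = 222.8 kN → bearing.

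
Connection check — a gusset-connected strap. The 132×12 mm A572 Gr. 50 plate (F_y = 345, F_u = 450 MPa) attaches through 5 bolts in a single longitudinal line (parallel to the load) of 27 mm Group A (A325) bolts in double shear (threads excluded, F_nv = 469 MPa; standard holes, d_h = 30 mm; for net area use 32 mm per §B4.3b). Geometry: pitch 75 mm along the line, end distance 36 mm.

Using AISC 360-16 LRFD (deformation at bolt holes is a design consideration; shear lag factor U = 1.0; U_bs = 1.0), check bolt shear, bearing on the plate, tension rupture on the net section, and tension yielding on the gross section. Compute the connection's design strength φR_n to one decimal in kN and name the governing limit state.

Bolt shear: A_b = π(27)²/4 = 572.56 mm². φR_n = 0.75 × 469 × 572.56 × 5 × 2 = 2014.0 kN.
Bearing (12 mm plate, F_u = 450 MPa): end bolts L_c = 36 − 30/2 = 21, R_n = min(1.2×21×12×450, 2.4×27×12×450) = 136.08 kN/bolt; interior L_c = 75 − 30 = 45, R_n = 291.6 kN/bolt. φR_n = 0.75 × (1×136.08 + 4×291.6) = 976.9 kN.
Tension rupture (net): A_n = (132 − 1×32)×12 = 1200 mm² (U = 1.0, A_e = A_n). φR_n = 0.75 × 450 × 1200 = 405.0 kN.
Tension yield (gross): A_g = 132×12 = 1584 mm². φR_n = 0.90 × 345 × 1584 = 491.8 kN.
Governing: min(2014.0, 976.9, 405.0, 491.8) = 405.0 kN → net-section rupture.

405.0 kN (net-section rupture governs)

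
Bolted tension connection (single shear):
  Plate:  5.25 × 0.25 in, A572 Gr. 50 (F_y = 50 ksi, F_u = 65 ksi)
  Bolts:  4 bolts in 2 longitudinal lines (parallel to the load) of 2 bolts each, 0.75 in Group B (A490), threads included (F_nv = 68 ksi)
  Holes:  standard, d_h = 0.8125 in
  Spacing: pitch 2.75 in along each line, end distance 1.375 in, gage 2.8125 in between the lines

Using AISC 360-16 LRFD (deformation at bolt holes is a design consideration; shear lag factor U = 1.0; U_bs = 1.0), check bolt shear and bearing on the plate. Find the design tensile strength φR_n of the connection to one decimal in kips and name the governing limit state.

72.2 kips (bearing governs)

Bolt shear: A_b = π(0.75)²/4 = 0.44179 in². φR_n = 0.75 × 68 × 0.44179 × 4 × 1 = 90.1 kips.
Bearing (0.25 in plate, F_u = 65 ksi): end bolts L_c = 1.375 − 0.8125/2 = 0.96875, R_n = min(1.2×0.96875×0.25×65, 2.4×0.75×0.25×65) = 18.891 kips/bolt; interior L_c = 2.75 − 0.8125 = 1.9375, R_n = 29.25 kips/bolt. φR_n = 0.75 × (2×18.891 + 2×29.25) = 72.2 kips.
Governing: min(90.1, 72.2) = 72.2 kips → bearing.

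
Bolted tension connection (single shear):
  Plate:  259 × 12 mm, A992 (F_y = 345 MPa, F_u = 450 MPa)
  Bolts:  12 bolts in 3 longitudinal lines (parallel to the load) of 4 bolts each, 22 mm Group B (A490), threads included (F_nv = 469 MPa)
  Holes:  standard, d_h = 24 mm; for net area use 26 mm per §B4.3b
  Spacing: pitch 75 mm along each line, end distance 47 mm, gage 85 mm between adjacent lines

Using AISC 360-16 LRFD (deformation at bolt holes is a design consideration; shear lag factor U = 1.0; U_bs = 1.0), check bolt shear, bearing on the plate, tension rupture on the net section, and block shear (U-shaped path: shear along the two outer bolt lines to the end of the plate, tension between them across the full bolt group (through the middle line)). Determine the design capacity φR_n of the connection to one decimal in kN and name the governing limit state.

733.1 kN (net-section rupture governs)

Bolt shear: A_b = π(22)²/4 = 380.13 mm². φR_n = 0.75 × 469 × 380.13 × 12 × 1 = 1604.5 kN.
Bearing (12 mm plate, F_u = 450 MPa): end bolts L_c = 47 − 24/2 = 35, R_n = min(1.2×35×12×450, 2.4×22×12×450) = 226.8 kN/bolt; interior L_c = 75 − 24 = 51, R_n = 285.12 kN/bolt. φR_n = 0.75 × (3×226.8 + 9×285.12) = 2434.9 kN.
Tension rupture (net): A_n = (259 − 3×26)×12 = 2172 mm² (U = 1.0, A_e = A_n). φR_n = 0.75 × 450 × 2172 = 733.1 kN.
Block shear: shear path 2×[47+3×75] = 2×272 mm, A_gv = 6528, A_nv = 2×(272 − 3.5×26)×12 = 4344 mm²; tension across gage: (170 − 2×26)×12 = 1416 mm². R_n = min(0.6×450×4344, 0.6×345×6528) + 1.0×450×1416 = min(1172.9, 1351.3) + 637.2 = 1810.1 kN. φR_n = 0.75 × 1810.1 = 1357.6 kN.
Governing: min(1604.5, 2434.9, 733.1, 1357.6) = 733.1 kN → net-section rupture.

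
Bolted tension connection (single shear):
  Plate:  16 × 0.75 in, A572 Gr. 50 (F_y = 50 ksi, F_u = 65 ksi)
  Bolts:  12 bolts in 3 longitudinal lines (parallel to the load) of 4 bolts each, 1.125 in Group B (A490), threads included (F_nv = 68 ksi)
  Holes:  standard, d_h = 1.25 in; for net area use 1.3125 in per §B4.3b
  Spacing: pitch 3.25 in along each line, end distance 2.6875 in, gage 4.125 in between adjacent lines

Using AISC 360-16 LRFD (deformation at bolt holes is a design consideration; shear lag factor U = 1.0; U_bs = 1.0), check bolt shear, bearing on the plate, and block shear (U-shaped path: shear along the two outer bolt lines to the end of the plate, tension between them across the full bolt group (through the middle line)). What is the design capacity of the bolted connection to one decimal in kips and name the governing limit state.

549.8 kips (block shear governs)

Bolt shear: A_b = π(1.125)²/4 = 0.99402 in². φR_n = 0.75 × 68 × 0.99402 × 12 × 1 = 608.3 kips.
Bearing (0.75 in plate, F_u = 65 ksi): end bolts L_c = 2.6875 − 1.25/2 = 2.0625, R_n = min(1.2×2.0625×0.75×65, 2.4×1.125×0.75×65) = 120.66 kips/bolt; interior L_c = 3.25 − 1.25 = 2, R_n = 117 kips/bolt. φR_n = 0.75 × (3×120.66 + 9×117) = 1061.2 kips.
Block shear: shear path 2×[2.6875+3×3.25] = 2×12.4375 in, A_gv = 18.656, A_nv = 2×(12.4375 − 3.5×1.3125)×0.75 = 11.766 in²; tension across gage: (8.25 − 2×1.3125)×0.75 = 4.2188 in². R_n = min(0.6×65×11.766, 0.6×50×18.656) + 1.0×65×4.2188 = min(458.87, 559.68) + 274.22 = 733.09 kips. φR_n = 0.75 × 733.09 = 549.8 kips.
Governing: min(608.3, 1061.2, 549.8) = 549.8 kips → block shear.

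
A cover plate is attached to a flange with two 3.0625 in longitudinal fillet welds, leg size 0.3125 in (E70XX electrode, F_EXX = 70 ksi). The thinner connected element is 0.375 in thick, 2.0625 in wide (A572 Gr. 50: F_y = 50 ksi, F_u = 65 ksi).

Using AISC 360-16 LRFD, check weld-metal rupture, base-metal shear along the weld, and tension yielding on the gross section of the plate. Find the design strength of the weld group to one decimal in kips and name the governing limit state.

34.8 kips (gross-section yield governs)

Weld metal: throat = 0.707×0.3125 = 0.22094 in, L = 2×3.0625 = 6.125 in. φR_n = 0.75 × 0.6 × 70 × 0.22094 × 6.125 = 42.6 kips.
Base metal shear (0.375 in plate): yield φR_n = 1.0×0.6×50×0.375×6.125 = 68.9 kips; rupture φR_n = 0.75×0.6×65×0.375×6.125 = 67.2 kips; take 67.2 kips (rupture).
Tension yield (gross): A_g = 2.0625×0.375 = 0.77344 in². φR_n = 0.90 × 50 × 0.77344 = 34.8 kips.
Governing: min(42.6, 67.2, 34.8) = 34.8 kips → gross-section yield.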